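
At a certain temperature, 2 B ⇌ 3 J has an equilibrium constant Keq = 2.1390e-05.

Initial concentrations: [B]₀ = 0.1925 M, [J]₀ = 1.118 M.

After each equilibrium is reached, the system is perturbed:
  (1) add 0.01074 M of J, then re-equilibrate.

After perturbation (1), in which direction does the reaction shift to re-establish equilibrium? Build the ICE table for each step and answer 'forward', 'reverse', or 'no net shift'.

Q₀ = 37.71 vs Keq = 2.1390e-05 ⇒ Q>K, reverse
Step 1:
                    B           J
  I            0.1925       1.118
  C            0.7278      -1.092
  E            0.9203     0.02626
  solve Keq expr → x = -0.3639; check Q = 2.1390e-05
Then add 0.01074 M of J.
Step 2:
                    B           J
  I            0.9203       0.037
  C           0.00707    -0.01061
  E            0.9274      0.0264
  solve Keq expr → x = -0.003535; check Q = 2.1390e-05

Direction: reverse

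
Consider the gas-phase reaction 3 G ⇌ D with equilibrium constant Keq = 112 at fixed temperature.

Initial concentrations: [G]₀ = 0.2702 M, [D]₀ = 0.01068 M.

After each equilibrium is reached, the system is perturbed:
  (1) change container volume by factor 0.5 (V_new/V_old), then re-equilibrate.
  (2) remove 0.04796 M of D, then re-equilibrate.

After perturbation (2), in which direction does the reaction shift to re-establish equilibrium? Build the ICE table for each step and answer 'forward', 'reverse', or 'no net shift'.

Direction: forward

Q₀ = 0.5414 vs Keq = 112 ⇒ Q<K, forward
Step 1:
                   G          D
  I           0.2702    0.01068
  C          -0.1839     0.0613
  E           0.0863    0.07198
  solve Keq expr → x = 0.0613; check Q = 112
Then change container volume by factor 0.5 (V_new/V_old).
Step 2:
                   G          D
  I           0.1726      0.144
  C         -0.05912    0.01971
  E           0.1135     0.1637
  solve Keq expr → x = 0.01971; check Q = 112
Then remove 0.04796 M of D.
Step 3:
                   G          D
  I           0.1135     0.1157
  C          -0.0113   0.003767
  E           0.1022     0.1195
  solve Keq expr → x = 0.003767; check Q = 112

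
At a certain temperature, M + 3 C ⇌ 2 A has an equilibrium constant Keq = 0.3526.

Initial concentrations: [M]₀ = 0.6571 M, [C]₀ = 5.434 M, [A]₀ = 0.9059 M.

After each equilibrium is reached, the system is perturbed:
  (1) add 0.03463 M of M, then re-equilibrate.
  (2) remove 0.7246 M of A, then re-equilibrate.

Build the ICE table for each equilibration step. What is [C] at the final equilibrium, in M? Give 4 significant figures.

Q₀ = 0.007783 vs Keq = 0.3526 ⇒ Q<K, forward
Step 1:
                   M          C          A
  init        0.6571      5.434     0.9059
  Δ           -0.493     -1.479      0.986
  eq          0.1641      3.955      1.892
  solve Keq expr → x = 0.493; check Q = 0.3526
Then add 0.03463 M of M.
Step 2:
                   M          C          A
  init        0.1987      3.955      1.892
  Δ         -0.01977   -0.05931    0.03954
  eq           0.179      3.896      1.931
  solve Keq expr → x = 0.01977; check Q = 0.3526
Then remove 0.7246 M of A.
Step 3:
                   M          C          A
  init         0.179      3.896      1.207
  Δ         -0.07397    -0.2219     0.1479
  eq           0.105      3.674      1.355
  solve Keq expr → x = 0.07397; check Q = 0.3526

[C]_eq = 3.674 M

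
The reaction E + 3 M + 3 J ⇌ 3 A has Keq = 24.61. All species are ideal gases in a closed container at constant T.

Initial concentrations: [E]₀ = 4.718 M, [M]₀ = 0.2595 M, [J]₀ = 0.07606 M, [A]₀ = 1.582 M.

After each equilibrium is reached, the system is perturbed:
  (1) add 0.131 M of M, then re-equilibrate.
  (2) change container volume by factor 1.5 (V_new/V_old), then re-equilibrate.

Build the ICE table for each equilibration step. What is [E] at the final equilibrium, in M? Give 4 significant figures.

Q₀ = 1.0914e+05 vs Keq = 24.61 ⇒ Q>K, reverse
Step 1:
                    E           M           J           A
  init          4.718      0.2595     0.07606       1.582
  Δ            0.1142      0.3426      0.3426     -0.3426
  eq            4.832      0.6021      0.4186       1.239
  solve Keq expr → x = -0.1142; check Q = 24.61
Then add 0.131 M of M.
Step 2:
                    E           M           J           A
  init          4.832      0.7331      0.4186       1.239
  Δ          -0.01385    -0.04156    -0.04156     0.04156
  eq            4.818      0.6915      0.3771       1.281
  solve Keq expr → x = 0.01385; check Q = 24.61
Then change container volume by factor 1.5 (V_new/V_old).
Step 3:
                    E           M           J           A
  init          3.212       0.461      0.2514       0.854
  Δ           0.02684     0.08051     0.08051    -0.08051
  eq            3.239      0.5415      0.3319      0.7735
  solve Keq expr → x = -0.02684; check Q = 24.61

[E]_eq = 3.239 M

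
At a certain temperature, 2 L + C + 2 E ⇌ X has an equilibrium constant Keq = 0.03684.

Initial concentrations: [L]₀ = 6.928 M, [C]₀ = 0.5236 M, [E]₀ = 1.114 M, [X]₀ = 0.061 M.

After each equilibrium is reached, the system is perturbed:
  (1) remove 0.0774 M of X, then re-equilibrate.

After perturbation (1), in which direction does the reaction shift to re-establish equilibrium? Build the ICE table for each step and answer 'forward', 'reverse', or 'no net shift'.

Q₀ = 0.001956 vs Keq = 0.03684 ⇒ Q<K, forward
Step 1:
                  L         C         E         X
  I           6.928    0.5236     1.114     0.061
  C         -0.3988   -0.1994   -0.3988    0.1994
  E           6.529    0.3242    0.7152    0.2604
  solve Keq expr → x = 0.1994; check Q = 0.03684
Then remove 0.0774 M of X.
Step 2:
                  L         C         E         X
  I           6.529    0.3242    0.7152     0.183
  C        -0.04785  -0.02392  -0.04785   0.02392
  E           6.481    0.3003    0.6673    0.2069
  solve Keq expr → x = 0.02392; check Q = 0.03684

Direction: forward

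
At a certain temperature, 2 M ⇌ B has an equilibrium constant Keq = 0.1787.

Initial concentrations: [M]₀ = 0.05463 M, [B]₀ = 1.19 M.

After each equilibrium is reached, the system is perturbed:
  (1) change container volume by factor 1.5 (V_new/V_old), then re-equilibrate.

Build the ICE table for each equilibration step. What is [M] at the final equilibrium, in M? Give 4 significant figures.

[M]_eq = 1.15 M

Q₀ = 398.7 vs Keq = 0.1787 ⇒ Q>K, reverse
Step 1:
                   M          B
  init       0.05463       1.19
  Δ            1.508    -0.7538
  eq           1.562     0.4362
  solve Keq expr → x = -0.7538; check Q = 0.1787
Then change container volume by factor 1.5 (V_new/V_old).
Step 2:
                   M          B
  init         1.042     0.2908
  Δ           0.1087   -0.05435
  eq            1.15     0.2364
  solve Keq expr → x = -0.05435; check Q = 0.1787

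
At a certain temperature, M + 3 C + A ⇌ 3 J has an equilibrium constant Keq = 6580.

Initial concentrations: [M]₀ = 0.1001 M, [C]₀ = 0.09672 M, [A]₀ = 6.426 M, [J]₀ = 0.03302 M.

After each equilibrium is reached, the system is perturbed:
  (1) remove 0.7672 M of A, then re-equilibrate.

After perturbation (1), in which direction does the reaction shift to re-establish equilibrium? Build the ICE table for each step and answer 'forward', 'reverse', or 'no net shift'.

Q₀ = 0.06186 vs Keq = 6580 ⇒ Q<K, forward
Step 1:
                  M         C         A         J
  init       0.1001   0.09672     6.426   0.03302
  Δ        -0.02943  -0.08829  -0.02943   0.08829
  eq        0.07067  0.008435     6.397    0.1213
  solve Keq expr → x = 0.02943; check Q = 6580
Then remove 0.7672 M of A.
Step 2:
                  M         C         A         J
  init      0.07067  0.008435     5.629    0.1213
  Δ       1.1259e-04 3.3776e-04 1.1259e-04 -3.3776e-04
  eq        0.07078  0.008773     5.629     0.121
  solve Keq expr → x = -1.1259e-04; check Q = 6580

Direction: reverse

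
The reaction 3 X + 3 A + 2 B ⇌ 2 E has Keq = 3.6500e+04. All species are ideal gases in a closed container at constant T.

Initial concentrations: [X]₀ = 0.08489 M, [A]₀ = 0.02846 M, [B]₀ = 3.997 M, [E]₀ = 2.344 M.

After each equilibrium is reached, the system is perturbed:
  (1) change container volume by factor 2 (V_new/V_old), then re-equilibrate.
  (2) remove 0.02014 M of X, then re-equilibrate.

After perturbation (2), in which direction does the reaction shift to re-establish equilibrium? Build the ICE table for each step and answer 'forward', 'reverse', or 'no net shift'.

Direction: reverse

Q₀ = 2.4388e+07 vs Keq = 3.6500e+04 ⇒ Q>K, reverse
Step 1:
                   X          A          B          E
  init       0.08489    0.02846      3.997      2.344
  Δ          0.08945    0.08945    0.05964   -0.05964
  eq          0.1743     0.1179      4.057      2.284
  solve Keq expr → x = -0.02982; check Q = 3.6500e+04
Then change container volume by factor 2 (V_new/V_old).
Step 2:
                   X          A          B          E
  init       0.08717    0.05896      2.028      1.142
  Δ          0.06806    0.06806    0.04537   -0.04537
  eq          0.1552      0.127      2.074      1.097
  solve Keq expr → x = -0.02269; check Q = 3.6500e+04
Then remove 0.02014 M of X.
Step 3:
                   X          A          B          E
  init        0.1351      0.127      2.074      1.097
  Δ         0.009029   0.009029   0.006019  -0.006019
  eq          0.1441      0.136       2.08      1.091
  solve Keq expr → x = -0.00301; check Q = 3.6500e+04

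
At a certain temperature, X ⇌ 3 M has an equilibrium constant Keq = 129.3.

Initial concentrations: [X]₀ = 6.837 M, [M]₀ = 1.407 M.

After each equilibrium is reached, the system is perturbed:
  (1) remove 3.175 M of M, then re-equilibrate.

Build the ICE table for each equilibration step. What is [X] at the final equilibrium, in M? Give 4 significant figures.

Q₀ = 0.4074 vs Keq = 129.3 ⇒ Q<K, forward
Step 1:
                   X          M
  init         6.837      1.407
  Δ           -2.318      6.953
  eq           4.519       8.36
  solve Keq expr → x = 2.318; check Q = 129.3
Then remove 3.175 M of M.
Step 2:
                   X          M
  init         4.519      5.185
  Δ          -0.8673      2.602
  eq           3.652      7.787
  solve Keq expr → x = 0.8673; check Q = 129.3

[X]_eq = 3.652 M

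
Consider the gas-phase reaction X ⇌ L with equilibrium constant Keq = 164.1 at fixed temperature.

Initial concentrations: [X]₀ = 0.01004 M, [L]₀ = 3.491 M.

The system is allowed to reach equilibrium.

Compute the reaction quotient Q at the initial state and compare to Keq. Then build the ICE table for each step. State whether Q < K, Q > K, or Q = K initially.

Q₀ = 347.7; Q > K (proceeds reverse)

Q₀ = 347.7 vs Keq = 164.1 ⇒ Q>K, reverse
Step 1:
                   X          L
  init       0.01004      3.491
  Δ          0.01117   -0.01117
  eq         0.02121       3.48
  solve Keq expr → x = -0.01117; check Q = 164.1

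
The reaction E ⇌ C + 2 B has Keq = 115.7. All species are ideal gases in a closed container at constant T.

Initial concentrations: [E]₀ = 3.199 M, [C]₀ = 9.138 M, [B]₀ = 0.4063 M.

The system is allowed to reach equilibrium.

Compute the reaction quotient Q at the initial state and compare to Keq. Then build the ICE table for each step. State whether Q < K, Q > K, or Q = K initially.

Q₀ = 0.4716 vs Keq = 115.7 ⇒ Q<K, forward
Step 1:
                  E         C         B
  Initial     3.199     9.138    0.4063
  Change     -1.755     1.755      3.51
  Equil       1.444     10.89     3.916
  solve Keq expr → x = 1.755; check Q = 115.7

Q₀ = 0.4716; Q < K (proceeds forward)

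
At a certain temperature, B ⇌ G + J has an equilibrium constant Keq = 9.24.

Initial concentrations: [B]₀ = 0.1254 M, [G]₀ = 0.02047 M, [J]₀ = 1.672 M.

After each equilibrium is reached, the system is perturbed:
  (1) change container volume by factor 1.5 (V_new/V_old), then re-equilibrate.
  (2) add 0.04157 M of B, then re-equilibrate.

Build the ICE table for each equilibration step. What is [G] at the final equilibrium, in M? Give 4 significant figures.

Q₀ = 0.2729 vs Keq = 9.24 ⇒ Q<K, forward
Step 1:
                    B           G           J
  Initial      0.1254     0.02047       1.672
  Change      -0.1019      0.1019      0.1019
  Equil       0.02349      0.1224       1.774
  solve Keq expr → x = 0.1019; check Q = 9.24
Then change container volume by factor 1.5 (V_new/V_old).
Step 2:
                    B           G           J
  Initial     0.01566     0.08158       1.183
  Change    -0.004591    0.004591    0.004591
  Equil       0.01107     0.08617       1.187
  solve Keq expr → x = 0.004591; check Q = 9.24
Then add 0.04157 M of B.
Step 3:
                    B           G           J
  Initial     0.05264     0.08617       1.187
  Change     -0.03641     0.03641     0.03641
  Equil       0.01623      0.1226       1.224
  solve Keq expr → x = 0.03641; check Q = 9.24

[G]_eq = 0.1226 M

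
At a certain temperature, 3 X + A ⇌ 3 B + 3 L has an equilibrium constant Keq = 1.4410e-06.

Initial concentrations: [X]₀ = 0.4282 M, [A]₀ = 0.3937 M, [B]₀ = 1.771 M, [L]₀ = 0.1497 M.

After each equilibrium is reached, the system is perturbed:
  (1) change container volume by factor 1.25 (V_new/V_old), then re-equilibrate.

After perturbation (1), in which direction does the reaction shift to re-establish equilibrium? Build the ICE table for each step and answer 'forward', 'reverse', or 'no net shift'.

Q₀ = 0.6029 vs Keq = 1.4410e-06 ⇒ Q>K, reverse
Step 1:
                  X         A         B         L
  Initial    0.4282    0.3937     1.771    0.1497
  Change     0.1467   0.04888   -0.1467   -0.1467
  Equil      0.5749    0.4426     1.624  0.003046
  solve Keq expr → x = -0.04888; check Q = 1.4410e-06
Then change container volume by factor 1.25 (V_new/V_old).
Step 2:
                  X         A         B         L
  Initial    0.4599    0.3541     1.299  0.002437
  Change  -3.8732e-04 -1.2911e-04 3.8732e-04 3.8732e-04
  Equil      0.4595    0.3539       1.3  0.002824
  solve Keq expr → x = 1.2911e-04; check Q = 1.4410e-06

Direction: forward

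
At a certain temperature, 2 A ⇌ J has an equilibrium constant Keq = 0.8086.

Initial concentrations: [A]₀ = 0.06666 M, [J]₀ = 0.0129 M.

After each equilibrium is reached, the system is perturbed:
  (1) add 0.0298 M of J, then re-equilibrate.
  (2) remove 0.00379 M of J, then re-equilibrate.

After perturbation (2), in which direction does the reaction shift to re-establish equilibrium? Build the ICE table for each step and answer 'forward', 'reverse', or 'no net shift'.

Direction: forward

Q₀ = 2.903 vs Keq = 0.8086 ⇒ Q>K, reverse
Step 1:
                  A         J
  I         0.06666    0.0129
  C         0.01501 -0.007506
  E         0.08167  0.005394
  solve Keq expr → x = -0.007506; check Q = 0.8086
Then add 0.0298 M of J.
Step 2:
                  A         J
  I         0.08167   0.03519
  C          0.0446   -0.0223
  E          0.1263   0.01289
  solve Keq expr → x = -0.0223; check Q = 0.8086
Then remove 0.00379 M of J.
Step 3:
                  A         J
  I          0.1263  0.009103
  C       -0.005416  0.002708
  E          0.1209   0.01181
  solve Keq expr → x = 0.002708; check Q = 0.8086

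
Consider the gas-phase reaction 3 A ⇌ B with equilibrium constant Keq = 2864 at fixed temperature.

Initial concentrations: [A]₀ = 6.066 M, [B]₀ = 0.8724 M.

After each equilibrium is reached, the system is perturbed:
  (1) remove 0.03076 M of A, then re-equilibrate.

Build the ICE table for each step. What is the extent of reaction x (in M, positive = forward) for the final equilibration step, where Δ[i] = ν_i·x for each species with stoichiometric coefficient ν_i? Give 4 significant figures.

Q₀ = 0.003908 vs Keq = 2864 ⇒ Q<K, forward
Step 1:
                  A         B
  init        6.066    0.8724
  Δ          -5.966     1.989
  eq        0.09997     2.861
  solve Keq expr → x = 1.989; check Q = 2864
Then remove 0.03076 M of A.
Step 2:
                  A         B
  init      0.06921     2.861
  Δ         0.03064  -0.01021
  eq        0.09985     2.851
  solve Keq expr → x = -0.01021; check Q = 2864

x = -0.01021 M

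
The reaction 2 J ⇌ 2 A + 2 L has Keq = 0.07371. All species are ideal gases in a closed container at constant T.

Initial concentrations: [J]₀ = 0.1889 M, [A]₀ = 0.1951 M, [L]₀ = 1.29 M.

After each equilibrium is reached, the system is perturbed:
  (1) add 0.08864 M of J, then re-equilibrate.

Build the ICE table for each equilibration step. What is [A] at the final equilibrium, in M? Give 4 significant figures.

Q₀ = 1.775 vs Keq = 0.07371 ⇒ Q>K, reverse
Step 1:
                  J         A         L
  init       0.1889    0.1951      1.29
  Δ          0.1226   -0.1226   -0.1226
  eq         0.3115   0.07246     1.167
  solve Keq expr → x = -0.06132; check Q = 0.07371
Then add 0.08864 M of J.
Step 2:
                  J         A         L
  init       0.4002   0.07246     1.167
  Δ        -0.01576   0.01576   0.01576
  eq         0.3844   0.08822     1.183
  solve Keq expr → x = 0.00788; check Q = 0.07371

[A]_eq = 0.08822 M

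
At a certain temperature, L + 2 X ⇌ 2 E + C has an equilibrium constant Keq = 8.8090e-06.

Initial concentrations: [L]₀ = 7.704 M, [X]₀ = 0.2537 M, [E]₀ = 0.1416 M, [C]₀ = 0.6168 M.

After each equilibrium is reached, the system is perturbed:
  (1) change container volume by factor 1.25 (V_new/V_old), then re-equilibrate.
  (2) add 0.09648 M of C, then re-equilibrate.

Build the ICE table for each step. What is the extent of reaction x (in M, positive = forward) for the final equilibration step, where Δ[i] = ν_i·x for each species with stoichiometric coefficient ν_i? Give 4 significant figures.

x = -1.6348e-04 M

Q₀ = 0.02494 vs Keq = 8.8090e-06 ⇒ Q>K, reverse
Step 1:
                  L         X         E         C
  Initial     7.704    0.2537    0.1416    0.6168
  Change    0.06862    0.1372   -0.1372  -0.06862
  Equil       7.773    0.3909  0.004369    0.5482
  solve Keq expr → x = -0.06862; check Q = 8.8090e-06
Then change container volume by factor 1.25 (V_new/V_old).
Step 2:
                  L         X         E         C
  Initial     6.218    0.3127  0.003495    0.4385
  Change          0         0         0         0
  Equil       6.218    0.3127  0.003495    0.4385
  solve Keq expr → x = 0; check Q = 8.8090e-06
Then add 0.09648 M of C.
Step 3:
                  L         X         E         C
  Initial     6.218    0.3127  0.003495     0.535
  Change  1.6348e-04 3.2696e-04 -3.2696e-04 -1.6348e-04
  Equil       6.218    0.3131  0.003168    0.5349
  solve Keq expr → x = -1.6348e-04; check Q = 8.8090e-06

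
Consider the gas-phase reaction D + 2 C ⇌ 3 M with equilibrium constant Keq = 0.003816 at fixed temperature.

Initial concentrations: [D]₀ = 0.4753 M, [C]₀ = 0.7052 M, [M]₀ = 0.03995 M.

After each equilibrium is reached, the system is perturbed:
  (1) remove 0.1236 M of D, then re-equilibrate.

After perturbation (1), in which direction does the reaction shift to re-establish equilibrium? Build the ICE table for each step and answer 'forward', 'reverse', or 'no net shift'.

Direction: reverse

Q₀ = 2.6975e-04 vs Keq = 0.003816 ⇒ Q<K, forward
Step 1:
                    D           C           M
  init         0.4753      0.7052     0.03995
  Δ          -0.01743    -0.03487      0.0523
  eq           0.4579      0.6703     0.09225
  solve Keq expr → x = 0.01743; check Q = 0.003816
Then remove 0.1236 M of D.
Step 2:
                    D           C           M
  init         0.3343      0.6703     0.09225
  Δ          0.002828    0.005656   -0.008484
  eq           0.3371       0.676     0.08377
  solve Keq expr → x = -0.002828; check Q = 0.003816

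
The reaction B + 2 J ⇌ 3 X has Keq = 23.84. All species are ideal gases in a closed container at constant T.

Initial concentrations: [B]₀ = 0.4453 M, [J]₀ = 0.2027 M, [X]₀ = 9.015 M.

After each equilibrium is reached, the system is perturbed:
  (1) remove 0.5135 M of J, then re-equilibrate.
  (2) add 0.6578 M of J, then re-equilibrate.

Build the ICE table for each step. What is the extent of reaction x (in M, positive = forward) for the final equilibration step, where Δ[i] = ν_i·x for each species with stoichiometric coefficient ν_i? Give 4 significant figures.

Q₀ = 4.0044e+04 vs Keq = 23.84 ⇒ Q>K, reverse
Step 1:
                   B          J          X
  Initial     0.4453     0.2027      9.015
  Change       1.067      2.133       -3.2
  Equil        1.512      2.336      5.815
  solve Keq expr → x = -1.067; check Q = 23.84
Then remove 0.5135 M of J.
Step 2:
                   B          J          X
  Initial      1.512      1.822      5.815
  Change      0.1155     0.2309    -0.3464
  Equil        1.627      2.053      5.469
  solve Keq expr → x = -0.1155; check Q = 23.84
Then add 0.6578 M of J.
Step 3:
                   B          J          X
  Initial      1.627      2.711      5.469
  Change     -0.1467    -0.2934     0.4402
  Equil        1.481      2.418      5.909
  solve Keq expr → x = 0.1467; check Q = 23.84

x = 0.1467 M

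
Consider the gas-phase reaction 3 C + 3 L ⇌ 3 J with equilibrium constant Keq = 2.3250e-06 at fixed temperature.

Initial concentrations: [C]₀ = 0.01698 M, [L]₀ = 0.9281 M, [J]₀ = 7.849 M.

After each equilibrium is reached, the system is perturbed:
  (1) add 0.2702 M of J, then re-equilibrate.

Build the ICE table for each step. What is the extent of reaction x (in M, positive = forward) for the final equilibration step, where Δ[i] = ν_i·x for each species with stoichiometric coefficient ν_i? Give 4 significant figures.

x = -0.07484 M

Q₀ = 1.2355e+08 vs Keq = 2.3250e-06 ⇒ Q>K, reverse
Step 1:
                  C         L         J
  I         0.01698    0.9281     7.849
  C           7.093     7.093    -7.093
  E            7.11     8.022    0.7556
  solve Keq expr → x = -2.364; check Q = 2.3250e-06
Then add 0.2702 M of J.
Step 2:
                  C         L         J
  I            7.11     8.022     1.026
  C          0.2245    0.2245   -0.2245
  E           7.335     8.246    0.8013
  solve Keq expr → x = -0.07484; check Q = 2.3250e-06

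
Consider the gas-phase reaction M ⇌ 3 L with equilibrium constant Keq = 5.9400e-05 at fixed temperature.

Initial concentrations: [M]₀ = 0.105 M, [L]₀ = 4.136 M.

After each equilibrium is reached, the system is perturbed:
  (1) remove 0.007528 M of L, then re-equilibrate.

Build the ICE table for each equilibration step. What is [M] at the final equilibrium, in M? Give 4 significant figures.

[M]_eq = 1.466 M

Q₀ = 673.8 vs Keq = 5.9400e-05 ⇒ Q>K, reverse
Step 1:
                  M         L
  init        0.105     4.136
  Δ           1.364    -4.092
  eq          1.469   0.04435
  solve Keq expr → x = -1.364; check Q = 5.9400e-05
Then remove 0.007528 M of L.
Step 2:
                  M         L
  init        1.469   0.03683
  Δ       -0.002501  0.007503
  eq          1.466   0.04433
  solve Keq expr → x = 0.002501; check Q = 5.9400e-05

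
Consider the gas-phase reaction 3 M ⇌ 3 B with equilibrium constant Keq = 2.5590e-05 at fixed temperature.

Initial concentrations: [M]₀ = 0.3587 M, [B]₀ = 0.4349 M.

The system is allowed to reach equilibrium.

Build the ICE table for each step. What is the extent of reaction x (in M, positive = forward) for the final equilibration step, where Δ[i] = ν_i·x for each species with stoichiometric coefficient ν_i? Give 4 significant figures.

Q₀ = 1.782 vs Keq = 2.5590e-05 ⇒ Q>K, reverse
Step 1:
                    M           B
  init         0.3587      0.4349
  Δ            0.4122     -0.4122
  eq           0.7709     0.02272
  solve Keq expr → x = -0.1374; check Q = 2.5590e-05

x = -0.1374 M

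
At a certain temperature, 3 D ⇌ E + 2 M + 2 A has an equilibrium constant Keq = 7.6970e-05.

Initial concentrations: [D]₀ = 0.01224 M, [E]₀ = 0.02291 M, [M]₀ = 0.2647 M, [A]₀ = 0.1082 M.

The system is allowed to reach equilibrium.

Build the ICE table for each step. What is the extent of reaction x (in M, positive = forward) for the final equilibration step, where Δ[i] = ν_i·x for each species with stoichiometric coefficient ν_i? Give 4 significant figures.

Q₀ = 10.25 vs Keq = 7.6970e-05 ⇒ Q>K, reverse
Step 1:
                   D          E          M          A
  I          0.01224    0.02291     0.2647     0.1082
  C           0.0681    -0.0227    -0.0454    -0.0454
  E          0.08034 2.1042e-04     0.2193     0.0628
  solve Keq expr → x = -0.0227; check Q = 7.6970e-05

x = -0.0227 M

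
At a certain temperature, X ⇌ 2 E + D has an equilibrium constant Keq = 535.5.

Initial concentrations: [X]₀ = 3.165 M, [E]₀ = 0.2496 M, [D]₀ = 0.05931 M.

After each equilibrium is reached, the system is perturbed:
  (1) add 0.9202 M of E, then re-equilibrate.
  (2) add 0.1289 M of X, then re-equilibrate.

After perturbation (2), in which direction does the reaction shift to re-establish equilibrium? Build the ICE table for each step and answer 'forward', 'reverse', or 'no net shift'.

Direction: forward

Q₀ = 0.001167 vs Keq = 535.5 ⇒ Q<K, forward
Step 1:
                    X           E           D
  init          3.165      0.2496     0.05931
  Δ            -2.952       5.904       2.952
  eq           0.2129       6.154       3.011
  solve Keq expr → x = 2.952; check Q = 535.5
Then add 0.9202 M of E.
Step 2:
                    X           E           D
  init         0.2129       7.074       3.011
  Δ           0.05483     -0.1097    -0.05483
  eq           0.2678       6.964       2.957
  solve Keq expr → x = -0.05483; check Q = 535.5
Then add 0.1289 M of X.
Step 3:
                    X           E           D
  init         0.3967       6.964       2.957
  Δ           -0.1029      0.2059      0.1029
  eq           0.2937        7.17       3.059
  solve Keq expr → x = 0.1029; check Q = 535.5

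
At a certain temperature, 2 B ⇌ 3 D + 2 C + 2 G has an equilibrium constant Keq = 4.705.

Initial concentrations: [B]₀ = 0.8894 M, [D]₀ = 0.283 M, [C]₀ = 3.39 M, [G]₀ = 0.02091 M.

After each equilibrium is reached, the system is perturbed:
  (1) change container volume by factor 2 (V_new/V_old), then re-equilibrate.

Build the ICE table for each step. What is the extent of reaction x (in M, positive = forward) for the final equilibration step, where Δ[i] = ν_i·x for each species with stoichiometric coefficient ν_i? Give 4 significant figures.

x = 0.06124 M

Q₀ = 1.4397e-04 vs Keq = 4.705 ⇒ Q<K, forward
Step 1:
                   B          D          C          G
  I           0.8894      0.283       3.39    0.02091
  C          -0.3699     0.5548     0.3699     0.3699
  E           0.5195     0.8378       3.76     0.3908
  solve Keq expr → x = 0.1849; check Q = 4.705
Then change container volume by factor 2 (V_new/V_old).
Step 2:
                   B          D          C          G
  I           0.2598     0.4189       1.88     0.1954
  C          -0.1225     0.1837     0.1225     0.1225
  E           0.1373     0.6026      2.002     0.3179
  solve Keq expr → x = 0.06124; check Q = 4.705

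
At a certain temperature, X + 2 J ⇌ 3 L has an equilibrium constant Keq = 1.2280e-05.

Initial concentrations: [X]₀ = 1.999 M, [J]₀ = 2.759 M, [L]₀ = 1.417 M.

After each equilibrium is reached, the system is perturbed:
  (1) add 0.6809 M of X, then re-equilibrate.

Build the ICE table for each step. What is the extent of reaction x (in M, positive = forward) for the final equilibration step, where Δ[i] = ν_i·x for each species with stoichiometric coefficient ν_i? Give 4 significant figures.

Q₀ = 0.187 vs Keq = 1.2280e-05 ⇒ Q>K, reverse
Step 1:
                    X           J           L
  Initial       1.999       2.759       1.417
  Change       0.4477      0.8955      -1.343
  Equil         2.447       3.654     0.07376
  solve Keq expr → x = -0.4477; check Q = 1.2280e-05
Then add 0.6809 M of X.
Step 2:
                    X           J           L
  Initial       3.128       3.654     0.07376
  Change    -0.002071   -0.004141    0.006212
  Equil         3.126        3.65     0.07997
  solve Keq expr → x = 0.002071; check Q = 1.2280e-05

x = 0.002071 M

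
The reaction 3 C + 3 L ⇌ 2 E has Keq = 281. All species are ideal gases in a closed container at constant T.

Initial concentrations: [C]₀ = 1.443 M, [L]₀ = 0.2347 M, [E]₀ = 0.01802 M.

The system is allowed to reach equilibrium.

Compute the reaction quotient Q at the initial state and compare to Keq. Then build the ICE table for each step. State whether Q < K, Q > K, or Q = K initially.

Q₀ = 0.008359; Q < K (proceeds forward)

Q₀ = 0.008359 vs Keq = 281 ⇒ Q<K, forward
Step 1:
                  C         L         E
  Initial     1.443    0.2347   0.01802
  Change    -0.1998   -0.1998    0.1332
  Equil       1.243   0.03486    0.1512
  solve Keq expr → x = 0.06661; check Q = 281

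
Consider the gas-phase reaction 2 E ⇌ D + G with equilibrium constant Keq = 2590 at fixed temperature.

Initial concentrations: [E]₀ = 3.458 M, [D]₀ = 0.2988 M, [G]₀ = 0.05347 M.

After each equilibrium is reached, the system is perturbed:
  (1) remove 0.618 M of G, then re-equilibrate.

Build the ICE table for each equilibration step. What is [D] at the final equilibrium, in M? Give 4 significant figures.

[D]_eq = 2.013 M

Q₀ = 0.001336 vs Keq = 2590 ⇒ Q<K, forward
Step 1:
                  E         D         G
  Initial     3.458    0.2988   0.05347
  Change     -3.421     1.711     1.711
  Equil     0.03699     2.009     1.764
  solve Keq expr → x = 1.711; check Q = 2590
Then remove 0.618 M of G.
Step 2:
                  E         D         G
  Initial   0.03699     2.009     1.146
  Change  -0.007104  0.003552  0.003552
  Equil     0.02989     2.013      1.15
  solve Keq expr → x = 0.003552; check Q = 2590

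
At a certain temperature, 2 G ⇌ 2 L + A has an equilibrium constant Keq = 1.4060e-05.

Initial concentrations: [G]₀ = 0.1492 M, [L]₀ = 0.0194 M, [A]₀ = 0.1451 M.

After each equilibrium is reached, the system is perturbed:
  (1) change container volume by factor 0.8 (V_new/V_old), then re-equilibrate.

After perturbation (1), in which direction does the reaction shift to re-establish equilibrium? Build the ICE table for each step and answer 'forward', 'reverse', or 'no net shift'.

Direction: reverse

Q₀ = 0.002453 vs Keq = 1.4060e-05 ⇒ Q>K, reverse
Step 1:
                   G          L          A
  I           0.1492     0.0194     0.1451
  C           0.0177    -0.0177  -0.008852
  E           0.1669   0.001695     0.1362
  solve Keq expr → x = -0.008852; check Q = 1.4060e-05
Then change container volume by factor 0.8 (V_new/V_old).
Step 2:
                   G          L          A
  I           0.2086   0.002119     0.1703
  C       2.2112e-04 -2.2112e-04 -1.1056e-04
  E           0.2089   0.001898     0.1702
  solve Keq expr → x = -1.1056e-04; check Q = 1.4060e-05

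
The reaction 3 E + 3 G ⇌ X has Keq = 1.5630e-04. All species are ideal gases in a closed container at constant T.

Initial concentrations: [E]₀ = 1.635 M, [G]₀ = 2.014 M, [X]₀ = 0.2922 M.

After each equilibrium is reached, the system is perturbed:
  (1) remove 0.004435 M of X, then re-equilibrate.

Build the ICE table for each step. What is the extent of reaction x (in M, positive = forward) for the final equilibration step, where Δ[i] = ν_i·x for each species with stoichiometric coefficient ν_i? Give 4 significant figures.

Q₀ = 0.008184 vs Keq = 1.5630e-04 ⇒ Q>K, reverse
Step 1:
                    E           G           X
  Initial       1.635       2.014      0.2922
  Change       0.7441      0.7441      -0.248
  Equil         2.379       2.758     0.04416
  solve Keq expr → x = -0.248; check Q = 1.5630e-04
Then remove 0.004435 M of X.
Step 2:
                    E           G           X
  Initial       2.379       2.758     0.03973
  Change     -0.01017    -0.01017     0.00339
  Equil         2.369       2.748     0.04312
  solve Keq expr → x = 0.00339; check Q = 1.5630e-04

x = 0.00339 M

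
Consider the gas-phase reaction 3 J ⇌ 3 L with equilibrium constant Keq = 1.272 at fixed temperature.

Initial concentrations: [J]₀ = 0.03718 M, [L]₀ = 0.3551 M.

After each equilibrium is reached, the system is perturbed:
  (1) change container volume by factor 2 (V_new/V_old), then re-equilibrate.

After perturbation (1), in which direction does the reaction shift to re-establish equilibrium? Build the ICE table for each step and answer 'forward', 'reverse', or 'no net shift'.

Direction: no net shift

Q₀ = 871.2 vs Keq = 1.272 ⇒ Q>K, reverse
Step 1:
                   J          L
  I          0.03718     0.3551
  C           0.1511    -0.1511
  E           0.1883      0.204
  solve Keq expr → x = -0.05037; check Q = 1.272
Then change container volume by factor 2 (V_new/V_old).
Step 2:
                   J          L
  I          0.09414      0.102
  C                0          0
  E          0.09414      0.102
  solve Keq expr → x = 0; check Q = 1.272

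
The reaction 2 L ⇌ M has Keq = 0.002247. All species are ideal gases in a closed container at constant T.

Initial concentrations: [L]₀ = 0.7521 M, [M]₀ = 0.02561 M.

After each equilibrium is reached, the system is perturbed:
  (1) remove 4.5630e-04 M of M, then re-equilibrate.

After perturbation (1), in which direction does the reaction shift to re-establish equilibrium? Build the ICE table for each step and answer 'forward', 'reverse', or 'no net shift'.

Direction: forward

Q₀ = 0.04527 vs Keq = 0.002247 ⇒ Q>K, reverse
Step 1:
                  L         M
  Initial    0.7521   0.02561
  Change    0.04834  -0.02417
  Equil      0.8004   0.00144
  solve Keq expr → x = -0.02417; check Q = 0.002247
Then remove 4.5630e-04 M of M.
Step 2:
                  L         M
  Initial    0.8004 9.8336e-04
  Change  -9.0608e-04 4.5304e-04
  Equil      0.7995  0.001436
  solve Keq expr → x = 4.5304e-04; check Q = 0.002247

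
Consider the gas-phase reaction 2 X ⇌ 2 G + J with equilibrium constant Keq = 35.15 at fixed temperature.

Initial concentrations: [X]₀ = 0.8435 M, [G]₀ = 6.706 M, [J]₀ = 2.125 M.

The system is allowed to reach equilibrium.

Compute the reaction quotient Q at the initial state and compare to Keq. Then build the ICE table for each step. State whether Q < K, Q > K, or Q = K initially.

Q₀ = 134.3 vs Keq = 35.15 ⇒ Q>K, reverse
Step 1:
                   X          G          J
  I           0.8435      6.706      2.125
  C           0.5632    -0.5632    -0.2816
  E            1.407      6.143      1.843
  solve Keq expr → x = -0.2816; check Q = 35.15

Q₀ = 134.3; Q > K (proceeds reverse)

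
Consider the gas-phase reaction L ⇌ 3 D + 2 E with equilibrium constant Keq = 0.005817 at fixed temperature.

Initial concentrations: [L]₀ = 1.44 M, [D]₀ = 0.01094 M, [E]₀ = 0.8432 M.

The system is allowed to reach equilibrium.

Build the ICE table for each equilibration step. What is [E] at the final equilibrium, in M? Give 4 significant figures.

Q₀ = 6.4647e-07 vs Keq = 0.005817 ⇒ Q<K, forward
Step 1:
                  L         D         E
  Initial      1.44   0.01094    0.8432
  Change   -0.06431    0.1929    0.1286
  Equil       1.376    0.2039    0.9718
  solve Keq expr → x = 0.06431; check Q = 0.005817

[E]_eq = 0.9718 M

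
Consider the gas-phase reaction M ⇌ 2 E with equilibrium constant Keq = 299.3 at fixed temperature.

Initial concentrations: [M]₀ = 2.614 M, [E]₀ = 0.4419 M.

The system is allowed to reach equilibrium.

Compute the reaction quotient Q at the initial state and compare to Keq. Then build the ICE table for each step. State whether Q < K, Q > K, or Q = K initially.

Q₀ = 0.0747; Q < K (proceeds forward)

Q₀ = 0.0747 vs Keq = 299.3 ⇒ Q<K, forward
Step 1:
                   M          E
  init         2.614     0.4419
  Δ           -2.514      5.028
  eq         0.09997       5.47
  solve Keq expr → x = 2.514; check Q = 299.3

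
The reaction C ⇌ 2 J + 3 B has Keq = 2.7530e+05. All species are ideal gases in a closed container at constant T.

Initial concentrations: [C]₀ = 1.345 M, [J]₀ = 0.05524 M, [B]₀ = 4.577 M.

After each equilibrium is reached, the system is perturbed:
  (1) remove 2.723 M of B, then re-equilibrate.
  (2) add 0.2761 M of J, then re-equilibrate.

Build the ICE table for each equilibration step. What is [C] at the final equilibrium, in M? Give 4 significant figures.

[C]_eq = 0.006645 M

Q₀ = 0.2175 vs Keq = 2.7530e+05 ⇒ Q<K, forward
Step 1:
                   C          J          B
  init         1.345    0.05524      4.577
  Δ           -1.328      2.656      3.985
  eq         0.01676      2.712      8.562
  solve Keq expr → x = 1.328; check Q = 2.7530e+05
Then remove 2.723 M of B.
Step 2:
                   C          J          B
  init       0.01676      2.712      5.839
  Δ         -0.01126    0.02253    0.03379
  eq          0.0055      2.734      5.873
  solve Keq expr → x = 0.01126; check Q = 2.7530e+05
Then add 0.2761 M of J.
Step 3:
                   C          J          B
  init        0.0055       3.01      5.873
  Δ         0.001145   -0.00229  -0.003435
  eq        0.006645      3.008      5.869
  solve Keq expr → x = -0.001145; check Q = 2.7530e+05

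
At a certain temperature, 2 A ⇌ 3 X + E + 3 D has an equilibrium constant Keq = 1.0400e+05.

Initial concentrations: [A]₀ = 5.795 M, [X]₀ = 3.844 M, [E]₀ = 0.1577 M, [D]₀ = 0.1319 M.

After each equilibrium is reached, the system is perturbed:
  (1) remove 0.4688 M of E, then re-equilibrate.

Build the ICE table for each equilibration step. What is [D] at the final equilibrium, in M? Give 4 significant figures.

[D]_eq = 6.072 M

Q₀ = 6.1208e-04 vs Keq = 1.0400e+05 ⇒ Q<K, forward
Step 1:
                  A         X         E         D
  Initial     5.795     3.844    0.1577    0.1319
  Change     -3.862     5.793     1.931     5.793
  Equil       1.933     9.637     2.089     5.925
  solve Keq expr → x = 1.931; check Q = 1.0400e+05
Then remove 0.4688 M of E.
Step 2:
                  A         X         E         D
  Initial     1.933     9.637      1.62     5.925
  Change   -0.09854    0.1478   0.04927    0.1478
  Equil       1.835     9.784     1.669     6.072
  solve Keq expr → x = 0.04927; check Q = 1.0400e+05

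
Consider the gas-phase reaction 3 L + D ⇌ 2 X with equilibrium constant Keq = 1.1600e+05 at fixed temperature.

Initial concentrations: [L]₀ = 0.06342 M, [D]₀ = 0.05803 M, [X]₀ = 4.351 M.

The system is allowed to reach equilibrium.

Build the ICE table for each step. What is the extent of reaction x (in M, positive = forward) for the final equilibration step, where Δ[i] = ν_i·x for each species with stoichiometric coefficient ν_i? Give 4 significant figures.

Q₀ = 1.2789e+06 vs Keq = 1.1600e+05 ⇒ Q>K, reverse
Step 1:
                  L         D         X
  init      0.06342   0.05803     4.351
  Δ         0.06309   0.02103  -0.04206
  eq         0.1265   0.07906     4.309
  solve Keq expr → x = -0.02103; check Q = 1.1600e+05

x = -0.02103 M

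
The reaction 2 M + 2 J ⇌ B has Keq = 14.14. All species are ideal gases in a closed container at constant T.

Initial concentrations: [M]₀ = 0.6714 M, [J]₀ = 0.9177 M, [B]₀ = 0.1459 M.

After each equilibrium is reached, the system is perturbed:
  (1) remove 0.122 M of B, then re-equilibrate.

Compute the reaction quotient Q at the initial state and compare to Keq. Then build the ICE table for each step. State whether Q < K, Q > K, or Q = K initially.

Q₀ = 0.3843; Q < K (proceeds forward)

Q₀ = 0.3843 vs Keq = 14.14 ⇒ Q<K, forward
Step 1:
                    M           J           B
  I            0.6714      0.9177      0.1459
  C           -0.3827     -0.3827      0.1914
  E            0.2887       0.535      0.3373
  solve Keq expr → x = 0.1914; check Q = 14.14
Then remove 0.122 M of B.
Step 2:
                    M           J           B
  I            0.2887       0.535      0.2153
  C          -0.03336    -0.03336     0.01668
  E            0.2553      0.5016      0.2319
  solve Keq expr → x = 0.01668; check Q = 14.14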